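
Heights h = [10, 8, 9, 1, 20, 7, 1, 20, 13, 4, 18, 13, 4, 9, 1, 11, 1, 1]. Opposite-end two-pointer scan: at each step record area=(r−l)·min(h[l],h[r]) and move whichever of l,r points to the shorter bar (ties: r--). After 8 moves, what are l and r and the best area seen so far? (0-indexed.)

l=0 r=17: min(10,1)*17=17 best=17 *, r--
l=0 r=16: min(10,1)*16=16 best=17, r--
l=0 r=15: min(10,11)*15=150 best=150 *, l++
l=1 r=15: min(8,11)*14=112 best=150, l++
l=2 r=15: min(9,11)*13=117 best=150, l++
l=3 r=15: min(1,11)*12=12 best=150, l++
l=4 r=15: min(20,11)*11=121 best=150, r--
l=4 r=14: min(20,1)*10=10 best=150, r--

l=4, r=13, best area=150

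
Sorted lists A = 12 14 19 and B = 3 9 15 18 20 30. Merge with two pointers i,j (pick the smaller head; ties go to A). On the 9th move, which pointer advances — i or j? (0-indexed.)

j

i=0 j=0: A[i]=12>B[j]=3 take 3, j++
i=0 j=1: A[i]=12>B[j]=9 take 9, j++
i=0 j=2: A[i]=12<=B[j]=15 take 12, i++
i=1 j=2: A[i]=14<=B[j]=15 take 14, i++
i=2 j=2: A[i]=19>B[j]=15 take 15, j++
i=2 j=3: A[i]=19>B[j]=18 take 18, j++
i=2 j=4: A[i]=19<=B[j]=20 take 19, i++
i=3 j=4: A done, take B[j]=20, j++
i=3 j=5: A done, take B[j]=30, j++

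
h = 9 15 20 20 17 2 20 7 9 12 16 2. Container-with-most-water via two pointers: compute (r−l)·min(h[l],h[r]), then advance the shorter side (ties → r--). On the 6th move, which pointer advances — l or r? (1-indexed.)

l=1 r=12: min(9,2)*11=22 best=22 *, r--
l=1 r=11: min(9,16)*10=90 best=90 *, l++
l=2 r=11: min(15,16)*9=135 best=135 *, l++
l=3 r=11: min(20,16)*8=128 best=135, r--
l=3 r=10: min(20,12)*7=84 best=135, r--
l=3 r=9: min(20,9)*6=54 best=135, r--

r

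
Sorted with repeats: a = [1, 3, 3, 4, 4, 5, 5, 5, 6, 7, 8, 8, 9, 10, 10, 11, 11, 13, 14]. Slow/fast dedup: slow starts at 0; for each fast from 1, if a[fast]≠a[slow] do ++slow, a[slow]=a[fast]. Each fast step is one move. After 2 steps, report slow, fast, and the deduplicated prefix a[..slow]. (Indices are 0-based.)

slow=0 fast=1: a[fast]=3≠a[slow]=1 write a[1]=3, slow++,fast++
slow=1 fast=2: a[fast]=3=a[slow] dup, fast++

slow=1, fast=3, prefix=[1, 3]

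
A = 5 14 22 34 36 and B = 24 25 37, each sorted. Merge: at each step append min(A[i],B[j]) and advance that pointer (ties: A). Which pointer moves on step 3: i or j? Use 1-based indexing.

i=1 j=1: A[i]=5<=B[j]=24 take 5, i++
i=2 j=1: A[i]=14<=B[j]=24 take 14, i++
i=3 j=1: A[i]=22<=B[j]=24 take 22, i++

i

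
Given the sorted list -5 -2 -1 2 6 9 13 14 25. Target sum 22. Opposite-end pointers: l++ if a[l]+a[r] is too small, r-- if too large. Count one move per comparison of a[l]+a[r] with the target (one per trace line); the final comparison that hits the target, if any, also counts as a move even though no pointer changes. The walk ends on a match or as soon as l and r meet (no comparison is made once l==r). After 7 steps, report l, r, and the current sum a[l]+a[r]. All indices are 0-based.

l=5, r=6, sum=22

[0,8] -5+25=20 <22 → l++
[1,8] -2+25=23 >22 → r--
[1,7] -2+14=12 <22 → l++
[2,7] -1+14=13 <22 → l++
[3,7] 2+14=16 <22 → l++
[4,7] 6+14=20 <22 → l++
[5,7] 9+14=23 >22 → r--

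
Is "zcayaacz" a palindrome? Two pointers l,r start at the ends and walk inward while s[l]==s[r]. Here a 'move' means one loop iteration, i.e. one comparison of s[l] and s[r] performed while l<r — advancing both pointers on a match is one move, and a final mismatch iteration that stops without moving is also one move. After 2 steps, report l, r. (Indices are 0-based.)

l=2, r=5

l=0 r=7: 'z'=='z', l++,r--
l=1 r=6: 'c'=='c', l++,r--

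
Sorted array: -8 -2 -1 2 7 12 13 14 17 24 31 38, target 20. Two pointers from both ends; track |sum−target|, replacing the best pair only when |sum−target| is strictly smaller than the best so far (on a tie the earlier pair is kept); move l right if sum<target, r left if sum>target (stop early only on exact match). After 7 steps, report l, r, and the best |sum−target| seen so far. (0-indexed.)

l=0 r=11: -8+38=30 d=10 *, r--
l=0 r=10: -8+31=23 d=3 *, r--
l=0 r=9: -8+24=16 d=4, l++
l=1 r=9: -2+24=22 d=2 *, r--
l=1 r=8: -2+17=15 d=5, l++
l=2 r=8: -1+17=16 d=4, l++
l=3 r=8: 2+17=19 d=1 *, l++

l=4, r=8, best |Δ|=1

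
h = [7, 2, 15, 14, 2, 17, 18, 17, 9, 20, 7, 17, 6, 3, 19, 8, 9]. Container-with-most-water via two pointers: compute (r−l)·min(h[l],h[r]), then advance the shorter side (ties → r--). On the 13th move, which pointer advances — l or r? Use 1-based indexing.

[1,17] min(7,9)*16=112 best=112 * → l++
[2,17] min(2,9)*15=30 best=112 → l++
[3,17] min(15,9)*14=126 best=126 * → r--
[3,16] min(15,8)*13=104 best=126 → r--
[3,15] min(15,19)*12=180 best=180 * → l++
[4,15] min(14,19)*11=154 best=180 → l++
[5,15] min(2,19)*10=20 best=180 → l++
[6,15] min(17,19)*9=153 best=180 → l++
[7,15] min(18,19)*8=144 best=180 → l++
[8,15] min(17,19)*7=119 best=180 → l++
[9,15] min(9,19)*6=54 best=180 → l++
[10,15] min(20,19)*5=95 best=180 → r--
[10,14] min(20,3)*4=12 best=180 → r--

r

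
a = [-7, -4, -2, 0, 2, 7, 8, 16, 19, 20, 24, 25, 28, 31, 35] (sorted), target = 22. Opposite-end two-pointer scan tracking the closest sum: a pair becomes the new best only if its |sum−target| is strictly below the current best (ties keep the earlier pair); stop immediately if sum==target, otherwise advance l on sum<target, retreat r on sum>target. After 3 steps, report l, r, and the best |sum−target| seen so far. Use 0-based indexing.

l=1, r=12, best |Δ|=1

l=0 r=14: -7+35=28 d=6 *, r--
l=0 r=13: -7+31=24 d=2 *, r--
l=0 r=12: -7+28=21 d=1 *, l++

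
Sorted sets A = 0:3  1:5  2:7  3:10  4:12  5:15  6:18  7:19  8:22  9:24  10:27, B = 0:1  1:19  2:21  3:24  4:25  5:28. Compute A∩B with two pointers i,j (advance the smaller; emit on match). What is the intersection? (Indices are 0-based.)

intersection = [19, 24]

[i=0,j=0] 3>1 → j++
[i=0,j=1] 3<19 → i++
[i=1,j=1] 5<19 → i++
[i=2,j=1] 7<19 → i++
[i=3,j=1] 10<19 → i++
[i=4,j=1] 12<19 → i++
[i=5,j=1] 15<19 → i++
[i=6,j=1] 18<19 → i++
[i=7,j=1] 19==19 emit → i++,j++
[i=8,j=2] 22>21 → j++
[i=8,j=3] 22<24 → i++
[i=9,j=3] 24==24 emit → i++,j++
[i=10,j=4] 27>25 → j++
[i=10,j=5] 27<28 → i++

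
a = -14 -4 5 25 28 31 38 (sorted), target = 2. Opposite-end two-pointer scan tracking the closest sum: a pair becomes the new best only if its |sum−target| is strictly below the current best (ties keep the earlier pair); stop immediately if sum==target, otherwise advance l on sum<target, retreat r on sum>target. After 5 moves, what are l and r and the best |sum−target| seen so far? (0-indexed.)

l=0 r=6: -14+38=24 d=22 *, r--
l=0 r=5: -14+31=17 d=15 *, r--
l=0 r=4: -14+28=14 d=12 *, r--
l=0 r=3: -14+25=11 d=9 *, r--
l=0 r=2: -14+5=-9 d=11, l++

l=1, r=2, best |Δ|=9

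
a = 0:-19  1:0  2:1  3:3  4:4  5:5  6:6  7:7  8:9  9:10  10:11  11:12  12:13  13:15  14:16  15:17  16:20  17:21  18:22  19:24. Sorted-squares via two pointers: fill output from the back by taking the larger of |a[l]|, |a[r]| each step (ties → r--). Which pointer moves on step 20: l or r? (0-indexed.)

l=0 r=19: |-19|<=|24| out[19]=576, r--
l=0 r=18: |-19|<=|22| out[18]=484, r--
l=0 r=17: |-19|<=|21| out[17]=441, r--
l=0 r=16: |-19|<=|20| out[16]=400, r--
l=0 r=15: |-19|>|17| out[15]=361, l++
l=1 r=15: |0|<=|17| out[14]=289, r--
l=1 r=14: |0|<=|16| out[13]=256, r--
l=1 r=13: |0|<=|15| out[12]=225, r--
l=1 r=12: |0|<=|13| out[11]=169, r--
l=1 r=11: |0|<=|12| out[10]=144, r--
l=1 r=10: |0|<=|11| out[9]=121, r--
l=1 r=9: |0|<=|10| out[8]=100, r--
l=1 r=8: |0|<=|9| out[7]=81, r--
l=1 r=7: |0|<=|7| out[6]=49, r--
l=1 r=6: |0|<=|6| out[5]=36, r--
l=1 r=5: |0|<=|5| out[4]=25, r--
l=1 r=4: |0|<=|4| out[3]=16, r--
l=1 r=3: |0|<=|3| out[2]=9, r--
l=1 r=2: |0|<=|1| out[1]=1, r--
l=1 r=1: |0|<=|0| out[0]=0, r--

r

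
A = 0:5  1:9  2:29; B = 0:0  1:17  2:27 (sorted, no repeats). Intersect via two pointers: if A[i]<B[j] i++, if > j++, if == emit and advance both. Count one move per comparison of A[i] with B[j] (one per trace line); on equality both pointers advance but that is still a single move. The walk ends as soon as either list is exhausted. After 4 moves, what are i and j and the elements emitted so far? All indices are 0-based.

i=2, j=2, emitted=[]

[i=0,j=0] 5>0 → j++
[i=0,j=1] 5<17 → i++
[i=1,j=1] 9<17 → i++
[i=2,j=1] 29>17 → j++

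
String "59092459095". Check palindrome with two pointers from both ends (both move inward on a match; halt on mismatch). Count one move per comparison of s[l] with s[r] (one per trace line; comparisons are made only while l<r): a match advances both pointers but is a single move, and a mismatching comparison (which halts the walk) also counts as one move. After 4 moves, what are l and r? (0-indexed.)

[0,10] '5'=='5' → l++,r--
[1,9] '9'=='9' → l++,r--
[2,8] '0'=='0' → l++,r--
[3,7] '9'=='9' → l++,r--

l=4, r=6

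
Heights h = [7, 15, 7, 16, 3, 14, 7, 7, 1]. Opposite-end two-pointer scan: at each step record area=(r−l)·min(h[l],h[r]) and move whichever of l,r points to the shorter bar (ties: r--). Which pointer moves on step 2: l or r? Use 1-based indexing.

[1,9] min(7,1)*8=8 best=8 * → r--
[1,8] min(7,7)*7=49 best=49 * → r--

r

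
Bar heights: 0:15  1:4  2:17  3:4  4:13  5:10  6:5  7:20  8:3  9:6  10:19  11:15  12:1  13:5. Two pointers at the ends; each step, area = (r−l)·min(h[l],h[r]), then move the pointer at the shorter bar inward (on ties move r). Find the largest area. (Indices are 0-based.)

max area = 165

[0,13] min(15,5)*13=65 best=65 * → r--
[0,12] min(15,1)*12=12 best=65 → r--
[0,11] min(15,15)*11=165 best=165 * → r--
[0,10] min(15,19)*10=150 best=165 → l++
[1,10] min(4,19)*9=36 best=165 → l++
[2,10] min(17,19)*8=136 best=165 → l++
[3,10] min(4,19)*7=28 best=165 → l++
[4,10] min(13,19)*6=78 best=165 → l++
[5,10] min(10,19)*5=50 best=165 → l++
[6,10] min(5,19)*4=20 best=165 → l++
[7,10] min(20,19)*3=57 best=165 → r--
[7,9] min(20,6)*2=12 best=165 → r--
[7,8] min(20,3)*1=3 best=165 → r--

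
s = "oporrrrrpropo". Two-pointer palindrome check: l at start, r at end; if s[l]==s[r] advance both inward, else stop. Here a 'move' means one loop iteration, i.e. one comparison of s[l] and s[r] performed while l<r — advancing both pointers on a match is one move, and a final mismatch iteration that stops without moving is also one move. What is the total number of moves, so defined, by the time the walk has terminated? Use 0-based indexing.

l=0 r=12: 'o'=='o', l++,r--
l=1 r=11: 'p'=='p', l++,r--
l=2 r=10: 'o'=='o', l++,r--
l=3 r=9: 'r'=='r', l++,r--
l=4 r=8: 'r'!='p', stop

5 moves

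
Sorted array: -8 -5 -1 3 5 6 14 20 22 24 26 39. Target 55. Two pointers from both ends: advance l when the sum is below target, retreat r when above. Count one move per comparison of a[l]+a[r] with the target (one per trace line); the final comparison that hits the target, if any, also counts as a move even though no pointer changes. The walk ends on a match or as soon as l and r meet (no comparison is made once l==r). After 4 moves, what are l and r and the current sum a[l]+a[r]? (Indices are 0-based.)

[0,11] -8+39=31 <55 → l++
[1,11] -5+39=34 <55 → l++
[2,11] -1+39=38 <55 → l++
[3,11] 3+39=42 <55 → l++

l=4, r=11, sum=44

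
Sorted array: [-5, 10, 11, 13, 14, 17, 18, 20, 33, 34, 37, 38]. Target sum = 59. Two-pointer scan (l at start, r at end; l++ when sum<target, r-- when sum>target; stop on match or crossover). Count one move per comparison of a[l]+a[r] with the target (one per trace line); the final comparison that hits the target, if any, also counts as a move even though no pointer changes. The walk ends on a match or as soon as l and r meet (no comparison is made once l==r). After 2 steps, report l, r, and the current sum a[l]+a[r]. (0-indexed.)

l=2, r=11, sum=49

[0,11] -5+38=33 <59 → l++
[1,11] 10+38=48 <59 → l++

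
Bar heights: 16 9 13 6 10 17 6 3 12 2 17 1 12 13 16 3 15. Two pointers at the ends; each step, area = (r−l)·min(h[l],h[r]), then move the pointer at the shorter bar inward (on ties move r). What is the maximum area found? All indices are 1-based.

max area = 240

[1,17] min(16,15)*16=240 best=240 * → r--
[1,16] min(16,3)*15=45 best=240 → r--
[1,15] min(16,16)*14=224 best=240 → r--
[1,14] min(16,13)*13=169 best=240 → r--
[1,13] min(16,12)*12=144 best=240 → r--
[1,12] min(16,1)*11=11 best=240 → r--
[1,11] min(16,17)*10=160 best=240 → l++
[2,11] min(9,17)*9=81 best=240 → l++
[3,11] min(13,17)*8=104 best=240 → l++
[4,11] min(6,17)*7=42 best=240 → l++
[5,11] min(10,17)*6=60 best=240 → l++
[6,11] min(17,17)*5=85 best=240 → r--
[6,10] min(17,2)*4=8 best=240 → r--
[6,9] min(17,12)*3=36 best=240 → r--
[6,8] min(17,3)*2=6 best=240 → r--
[6,7] min(17,6)*1=6 best=240 → r--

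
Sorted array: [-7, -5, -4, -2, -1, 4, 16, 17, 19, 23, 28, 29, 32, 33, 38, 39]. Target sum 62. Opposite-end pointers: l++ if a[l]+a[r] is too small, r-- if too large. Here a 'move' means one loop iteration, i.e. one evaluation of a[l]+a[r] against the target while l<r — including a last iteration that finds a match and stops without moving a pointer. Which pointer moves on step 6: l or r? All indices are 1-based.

[1,16] -7+39=32 <62 → l++
[2,16] -5+39=34 <62 → l++
[3,16] -4+39=35 <62 → l++
[4,16] -2+39=37 <62 → l++
[5,16] -1+39=38 <62 → l++
[6,16] 4+39=43 <62 → l++

l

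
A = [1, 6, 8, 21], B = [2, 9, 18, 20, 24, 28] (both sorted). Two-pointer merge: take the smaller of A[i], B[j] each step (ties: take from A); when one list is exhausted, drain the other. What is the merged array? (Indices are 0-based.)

[1, 2, 6, 8, 9, 18, 20, 21, 24, 28]

[i=0,j=0] A[i]=1<=B[j]=2 take 1 → i++
[i=1,j=0] A[i]=6>B[j]=2 take 2 → j++
[i=1,j=1] A[i]=6<=B[j]=9 take 6 → i++
[i=2,j=1] A[i]=8<=B[j]=9 take 8 → i++
[i=3,j=1] A[i]=21>B[j]=9 take 9 → j++
[i=3,j=2] A[i]=21>B[j]=18 take 18 → j++
[i=3,j=3] A[i]=21>B[j]=20 take 20 → j++
[i=3,j=4] A[i]=21<=B[j]=24 take 21 → i++
[i=4,j=4] A done, take B[j]=24 → j++
[i=4,j=5] A done, take B[j]=28 → j++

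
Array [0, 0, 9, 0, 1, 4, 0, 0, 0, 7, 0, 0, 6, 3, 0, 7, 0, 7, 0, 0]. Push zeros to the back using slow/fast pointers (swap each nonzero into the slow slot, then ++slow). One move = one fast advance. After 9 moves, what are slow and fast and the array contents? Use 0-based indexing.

(s=0,f=0) a[fast]=0 → fast++
(s=0,f=1) a[fast]=0 → fast++
(s=0,f=2) a[fast]=9≠0 swap→a[0]=9 → slow++,fast++
(s=1,f=3) a[fast]=0 → fast++
(s=1,f=4) a[fast]=1≠0 swap→a[1]=1 → slow++,fast++
(s=2,f=5) a[fast]=4≠0 swap→a[2]=4 → slow++,fast++
(s=3,f=6) a[fast]=0 → fast++
(s=3,f=7) a[fast]=0 → fast++
(s=3,f=8) a[fast]=0 → fast++

slow=3, fast=9, a=[9, 1, 4, 0, 0, 0, 0, 0, 0, 7, 0, 0, 6, 3, 0, 7, 0, 7, 0, 0]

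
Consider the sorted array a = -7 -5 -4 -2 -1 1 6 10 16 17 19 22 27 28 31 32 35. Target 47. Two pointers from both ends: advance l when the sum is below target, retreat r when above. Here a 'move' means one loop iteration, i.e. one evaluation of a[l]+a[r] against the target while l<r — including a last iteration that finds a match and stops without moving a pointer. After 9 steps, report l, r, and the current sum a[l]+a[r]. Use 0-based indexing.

[0,16] -7+35=28 <47 → l++
[1,16] -5+35=30 <47 → l++
[2,16] -4+35=31 <47 → l++
[3,16] -2+35=33 <47 → l++
[4,16] -1+35=34 <47 → l++
[5,16] 1+35=36 <47 → l++
[6,16] 6+35=41 <47 → l++
[7,16] 10+35=45 <47 → l++
[8,16] 16+35=51 >47 → r--

l=8, r=15, sum=48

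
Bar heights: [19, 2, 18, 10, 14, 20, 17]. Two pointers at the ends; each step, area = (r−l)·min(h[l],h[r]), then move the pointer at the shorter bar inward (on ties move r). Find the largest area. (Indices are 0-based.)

max area = 102

l=0 r=6: min(19,17)*6=102 best=102 *, r--
l=0 r=5: min(19,20)*5=95 best=102, l++
l=1 r=5: min(2,20)*4=8 best=102, l++
l=2 r=5: min(18,20)*3=54 best=102, l++
l=3 r=5: min(10,20)*2=20 best=102, l++
l=4 r=5: min(14,20)*1=14 best=102, l++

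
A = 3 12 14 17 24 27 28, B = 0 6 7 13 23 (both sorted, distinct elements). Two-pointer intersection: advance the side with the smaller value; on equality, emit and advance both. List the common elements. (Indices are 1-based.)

i=1 j=1: 3>0, j++
i=1 j=2: 3<6, i++
i=2 j=2: 12>6, j++
i=2 j=3: 12>7, j++
i=2 j=4: 12<13, i++
i=3 j=4: 14>13, j++
i=3 j=5: 14<23, i++
i=4 j=5: 17<23, i++
i=5 j=5: 24>23, j++

intersection = []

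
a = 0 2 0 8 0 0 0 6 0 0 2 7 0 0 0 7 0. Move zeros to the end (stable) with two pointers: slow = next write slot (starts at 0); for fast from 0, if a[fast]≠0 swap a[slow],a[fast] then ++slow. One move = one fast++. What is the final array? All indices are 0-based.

slow=0 fast=0: a[fast]=0, fast++
slow=0 fast=1: a[fast]=2≠0 swap→a[0]=2, slow++,fast++
slow=1 fast=2: a[fast]=0, fast++
slow=1 fast=3: a[fast]=8≠0 swap→a[1]=8, slow++,fast++
slow=2 fast=4: a[fast]=0, fast++
slow=2 fast=5: a[fast]=0, fast++
slow=2 fast=6: a[fast]=0, fast++
slow=2 fast=7: a[fast]=6≠0 swap→a[2]=6, slow++,fast++
slow=3 fast=8: a[fast]=0, fast++
slow=3 fast=9: a[fast]=0, fast++
slow=3 fast=10: a[fast]=2≠0 swap→a[3]=2, slow++,fast++
slow=4 fast=11: a[fast]=7≠0 swap→a[4]=7, slow++,fast++
slow=5 fast=12: a[fast]=0, fast++
slow=5 fast=13: a[fast]=0, fast++
slow=5 fast=14: a[fast]=0, fast++
slow=5 fast=15: a[fast]=7≠0 swap→a[5]=7, slow++,fast++
slow=6 fast=16: a[fast]=0, fast++

[2, 8, 6, 2, 7, 7, 0, 0, 0, 0, 0, 0, 0, 0, 0, 0, 0]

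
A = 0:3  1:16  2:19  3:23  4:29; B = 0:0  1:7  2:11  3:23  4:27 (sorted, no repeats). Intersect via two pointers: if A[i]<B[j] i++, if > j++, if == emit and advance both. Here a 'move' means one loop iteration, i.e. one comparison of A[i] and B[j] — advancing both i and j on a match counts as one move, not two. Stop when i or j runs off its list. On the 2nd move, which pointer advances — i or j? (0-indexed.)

i=0 j=0: 3>0, j++
i=0 j=1: 3<7, i++

i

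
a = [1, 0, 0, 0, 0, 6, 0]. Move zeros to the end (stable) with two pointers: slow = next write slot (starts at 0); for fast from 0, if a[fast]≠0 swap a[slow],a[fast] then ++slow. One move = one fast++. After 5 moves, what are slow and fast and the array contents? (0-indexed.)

(s=0,f=0) a[fast]=1≠0 swap→a[0]=1 → slow++,fast++
(s=1,f=1) a[fast]=0 → fast++
(s=1,f=2) a[fast]=0 → fast++
(s=1,f=3) a[fast]=0 → fast++
(s=1,f=4) a[fast]=0 → fast++

slow=1, fast=5, a=[1, 0, 0, 0, 0, 6, 0]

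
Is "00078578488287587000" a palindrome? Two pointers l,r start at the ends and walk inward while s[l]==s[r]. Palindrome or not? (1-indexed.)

not a palindrome (mismatch at 9,12)

l=1 r=20: '0'=='0', l++,r--
l=2 r=19: '0'=='0', l++,r--
l=3 r=18: '0'=='0', l++,r--
l=4 r=17: '7'=='7', l++,r--
l=5 r=16: '8'=='8', l++,r--
l=6 r=15: '5'=='5', l++,r--
l=7 r=14: '7'=='7', l++,r--
l=8 r=13: '8'=='8', l++,r--
l=9 r=12: '4'!='2', stop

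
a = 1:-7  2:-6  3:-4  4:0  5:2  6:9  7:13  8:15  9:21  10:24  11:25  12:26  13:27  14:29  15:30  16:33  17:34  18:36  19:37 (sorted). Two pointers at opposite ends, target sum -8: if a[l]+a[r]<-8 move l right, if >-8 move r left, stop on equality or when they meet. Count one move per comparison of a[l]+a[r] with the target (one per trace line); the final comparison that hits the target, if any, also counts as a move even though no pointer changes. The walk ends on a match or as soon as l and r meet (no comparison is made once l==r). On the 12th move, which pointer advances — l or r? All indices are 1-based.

[1,19] -7+37=30 >-8 → r--
[1,18] -7+36=29 >-8 → r--
[1,17] -7+34=27 >-8 → r--
[1,16] -7+33=26 >-8 → r--
[1,15] -7+30=23 >-8 → r--
[1,14] -7+29=22 >-8 → r--
[1,13] -7+27=20 >-8 → r--
[1,12] -7+26=19 >-8 → r--
[1,11] -7+25=18 >-8 → r--
[1,10] -7+24=17 >-8 → r--
[1,9] -7+21=14 >-8 → r--
[1,8] -7+15=8 >-8 → r--

r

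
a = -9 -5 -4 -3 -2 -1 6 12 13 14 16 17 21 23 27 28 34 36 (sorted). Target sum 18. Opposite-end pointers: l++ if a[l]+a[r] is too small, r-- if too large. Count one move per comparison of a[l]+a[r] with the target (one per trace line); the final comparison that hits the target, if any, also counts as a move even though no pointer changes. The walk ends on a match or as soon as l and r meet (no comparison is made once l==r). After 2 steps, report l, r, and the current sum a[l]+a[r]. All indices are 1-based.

l=1, r=16, sum=19

[1,18] -9+36=27 >18 → r--
[1,17] -9+34=25 >18 → r--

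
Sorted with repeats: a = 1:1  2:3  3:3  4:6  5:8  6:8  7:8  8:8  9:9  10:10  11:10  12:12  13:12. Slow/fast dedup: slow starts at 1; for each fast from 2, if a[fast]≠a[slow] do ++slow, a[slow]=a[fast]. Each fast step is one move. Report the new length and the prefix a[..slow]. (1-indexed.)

slow=1 fast=2: a[fast]=3≠a[slow]=1 write a[2]=3, slow++,fast++
slow=2 fast=3: a[fast]=3=a[slow] dup, fast++
slow=2 fast=4: a[fast]=6≠a[slow]=3 write a[3]=6, slow++,fast++
slow=3 fast=5: a[fast]=8≠a[slow]=6 write a[4]=8, slow++,fast++
slow=4 fast=6: a[fast]=8=a[slow] dup, fast++
slow=4 fast=7: a[fast]=8=a[slow] dup, fast++
slow=4 fast=8: a[fast]=8=a[slow] dup, fast++
slow=4 fast=9: a[fast]=9≠a[slow]=8 write a[5]=9, slow++,fast++
slow=5 fast=10: a[fast]=10≠a[slow]=9 write a[6]=10, slow++,fast++
slow=6 fast=11: a[fast]=10=a[slow] dup, fast++
slow=6 fast=12: a[fast]=12≠a[slow]=10 write a[7]=12, slow++,fast++
slow=7 fast=13: a[fast]=12=a[slow] dup, fast++

length 7; prefix = [1, 3, 6, 8, 9, 10, 12]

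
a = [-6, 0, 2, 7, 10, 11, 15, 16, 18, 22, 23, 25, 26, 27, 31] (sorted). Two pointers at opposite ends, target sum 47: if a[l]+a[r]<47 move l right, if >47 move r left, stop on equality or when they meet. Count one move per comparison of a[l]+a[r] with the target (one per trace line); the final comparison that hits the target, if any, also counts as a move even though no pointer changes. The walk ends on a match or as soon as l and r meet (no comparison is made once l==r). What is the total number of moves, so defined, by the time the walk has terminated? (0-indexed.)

8 moves

[0,14] -6+31=25 <47 → l++
[1,14] 0+31=31 <47 → l++
[2,14] 2+31=33 <47 → l++
[3,14] 7+31=38 <47 → l++
[4,14] 10+31=41 <47 → l++
[5,14] 11+31=42 <47 → l++
[6,14] 15+31=46 <47 → l++
[7,14] 16+31=47 → found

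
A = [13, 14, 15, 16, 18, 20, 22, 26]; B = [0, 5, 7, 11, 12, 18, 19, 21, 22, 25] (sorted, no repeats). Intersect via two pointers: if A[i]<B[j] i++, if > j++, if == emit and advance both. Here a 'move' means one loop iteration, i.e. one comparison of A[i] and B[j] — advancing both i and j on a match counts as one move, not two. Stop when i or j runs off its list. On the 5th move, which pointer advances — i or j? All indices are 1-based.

j

[i=1,j=1] 13>0 → j++
[i=1,j=2] 13>5 → j++
[i=1,j=3] 13>7 → j++
[i=1,j=4] 13>11 → j++
[i=1,j=5] 13>12 → j++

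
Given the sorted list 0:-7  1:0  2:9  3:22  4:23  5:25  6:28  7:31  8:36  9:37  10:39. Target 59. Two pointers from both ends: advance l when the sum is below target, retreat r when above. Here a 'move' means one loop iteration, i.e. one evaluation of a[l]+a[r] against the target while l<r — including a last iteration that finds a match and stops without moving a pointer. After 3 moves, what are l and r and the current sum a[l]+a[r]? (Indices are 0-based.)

l=3, r=10, sum=61

l=0 r=10: -7+39=32 <59, l++
l=1 r=10: 0+39=39 <59, l++
l=2 r=10: 9+39=48 <59, l++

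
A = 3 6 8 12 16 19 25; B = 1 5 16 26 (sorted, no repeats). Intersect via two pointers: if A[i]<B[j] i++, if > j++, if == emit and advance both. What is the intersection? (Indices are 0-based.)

intersection = [16]

[i=0,j=0] 3>1 → j++
[i=0,j=1] 3<5 → i++
[i=1,j=1] 6>5 → j++
[i=1,j=2] 6<16 → i++
[i=2,j=2] 8<16 → i++
[i=3,j=2] 12<16 → i++
[i=4,j=2] 16==16 emit → i++,j++
[i=5,j=3] 19<26 → i++
[i=6,j=3] 25<26 → i++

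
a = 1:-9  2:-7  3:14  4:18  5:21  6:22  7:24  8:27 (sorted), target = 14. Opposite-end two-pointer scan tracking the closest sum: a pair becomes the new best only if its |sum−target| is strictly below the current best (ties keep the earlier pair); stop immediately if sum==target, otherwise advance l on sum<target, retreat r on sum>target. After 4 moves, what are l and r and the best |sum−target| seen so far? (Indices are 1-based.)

[1,8] -9+27=18 d=4 * → r--
[1,7] -9+24=15 d=1 * → r--
[1,6] -9+22=13 d=1 → l++
[2,6] -7+22=15 d=1 → r--

l=2, r=5, best |Δ|=1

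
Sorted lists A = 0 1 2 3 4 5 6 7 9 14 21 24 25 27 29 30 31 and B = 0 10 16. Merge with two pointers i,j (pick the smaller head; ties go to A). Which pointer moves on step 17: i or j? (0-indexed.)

[i=0,j=0] A[i]=0<=B[j]=0 take 0 → i++
[i=1,j=0] A[i]=1>B[j]=0 take 0 → j++
[i=1,j=1] A[i]=1<=B[j]=10 take 1 → i++
[i=2,j=1] A[i]=2<=B[j]=10 take 2 → i++
[i=3,j=1] A[i]=3<=B[j]=10 take 3 → i++
[i=4,j=1] A[i]=4<=B[j]=10 take 4 → i++
[i=5,j=1] A[i]=5<=B[j]=10 take 5 → i++
[i=6,j=1] A[i]=6<=B[j]=10 take 6 → i++
[i=7,j=1] A[i]=7<=B[j]=10 take 7 → i++
[i=8,j=1] A[i]=9<=B[j]=10 take 9 → i++
[i=9,j=1] A[i]=14>B[j]=10 take 10 → j++
[i=9,j=2] A[i]=14<=B[j]=16 take 14 → i++
[i=10,j=2] A[i]=21>B[j]=16 take 16 → j++
[i=10,j=3] B done, take A[i]=21 → i++
[i=11,j=3] B done, take A[i]=24 → i++
[i=12,j=3] B done, take A[i]=25 → i++
[i=13,j=3] B done, take A[i]=27 → i++

i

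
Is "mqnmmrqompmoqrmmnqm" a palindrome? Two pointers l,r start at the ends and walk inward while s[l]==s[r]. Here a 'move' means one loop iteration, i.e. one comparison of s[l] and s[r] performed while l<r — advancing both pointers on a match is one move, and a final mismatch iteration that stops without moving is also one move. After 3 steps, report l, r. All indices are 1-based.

[1,19] 'm'=='m' → l++,r--
[2,18] 'q'=='q' → l++,r--
[3,17] 'n'=='n' → l++,r--

l=4, r=16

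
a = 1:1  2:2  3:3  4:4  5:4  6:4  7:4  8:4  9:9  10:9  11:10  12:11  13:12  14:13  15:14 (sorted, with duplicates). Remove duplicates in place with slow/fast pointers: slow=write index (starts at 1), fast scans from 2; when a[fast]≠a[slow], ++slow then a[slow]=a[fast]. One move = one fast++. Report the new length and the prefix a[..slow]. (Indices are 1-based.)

length 10; prefix = [1, 2, 3, 4, 9, 10, 11, 12, 13, 14]

(s=1,f=2) a[fast]=2≠a[slow]=1 write a[2]=2 → slow++,fast++
(s=2,f=3) a[fast]=3≠a[slow]=2 write a[3]=3 → slow++,fast++
(s=3,f=4) a[fast]=4≠a[slow]=3 write a[4]=4 → slow++,fast++
(s=4,f=5) a[fast]=4=a[slow] dup → fast++
(s=4,f=6) a[fast]=4=a[slow] dup → fast++
(s=4,f=7) a[fast]=4=a[slow] dup → fast++
(s=4,f=8) a[fast]=4=a[slow] dup → fast++
(s=4,f=9) a[fast]=9≠a[slow]=4 write a[5]=9 → slow++,fast++
(s=5,f=10) a[fast]=9=a[slow] dup → fast++
(s=5,f=11) a[fast]=10≠a[slow]=9 write a[6]=10 → slow++,fast++
(s=6,f=12) a[fast]=11≠a[slow]=10 write a[7]=11 → slow++,fast++
(s=7,f=13) a[fast]=12≠a[slow]=11 write a[8]=12 → slow++,fast++
(s=8,f=14) a[fast]=13≠a[slow]=12 write a[9]=13 → slow++,fast++
(s=9,f=15) a[fast]=14≠a[slow]=13 write a[10]=14 → slow++,fast++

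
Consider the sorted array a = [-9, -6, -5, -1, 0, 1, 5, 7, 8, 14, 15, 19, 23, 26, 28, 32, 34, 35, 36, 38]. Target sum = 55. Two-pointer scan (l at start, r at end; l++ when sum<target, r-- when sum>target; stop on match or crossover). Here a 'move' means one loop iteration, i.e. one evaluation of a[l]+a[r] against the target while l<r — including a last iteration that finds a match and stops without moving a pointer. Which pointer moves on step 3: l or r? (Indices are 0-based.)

[0,19] -9+38=29 <55 → l++
[1,19] -6+38=32 <55 → l++
[2,19] -5+38=33 <55 → l++

l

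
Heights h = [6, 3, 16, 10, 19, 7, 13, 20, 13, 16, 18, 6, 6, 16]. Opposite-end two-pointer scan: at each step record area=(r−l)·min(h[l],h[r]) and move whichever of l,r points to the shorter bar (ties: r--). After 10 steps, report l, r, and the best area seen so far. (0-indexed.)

l=4, r=7, best area=176

l=0 r=13: min(6,16)*13=78 best=78 *, l++
l=1 r=13: min(3,16)*12=36 best=78, l++
l=2 r=13: min(16,16)*11=176 best=176 *, r--
l=2 r=12: min(16,6)*10=60 best=176, r--
l=2 r=11: min(16,6)*9=54 best=176, r--
l=2 r=10: min(16,18)*8=128 best=176, l++
l=3 r=10: min(10,18)*7=70 best=176, l++
l=4 r=10: min(19,18)*6=108 best=176, r--
l=4 r=9: min(19,16)*5=80 best=176, r--
l=4 r=8: min(19,13)*4=52 best=176, r--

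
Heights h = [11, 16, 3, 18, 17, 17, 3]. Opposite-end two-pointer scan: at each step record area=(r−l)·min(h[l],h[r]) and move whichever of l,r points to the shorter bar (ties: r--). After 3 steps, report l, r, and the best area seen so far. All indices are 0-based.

l=2, r=5, best area=64

l=0 r=6: min(11,3)*6=18 best=18 *, r--
l=0 r=5: min(11,17)*5=55 best=55 *, l++
l=1 r=5: min(16,17)*4=64 best=64 *, l++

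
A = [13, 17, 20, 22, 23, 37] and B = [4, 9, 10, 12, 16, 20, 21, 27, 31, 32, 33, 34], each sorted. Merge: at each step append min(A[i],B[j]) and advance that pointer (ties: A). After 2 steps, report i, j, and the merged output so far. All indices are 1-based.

[i=1,j=1] A[i]=13>B[j]=4 take 4 → j++
[i=1,j=2] A[i]=13>B[j]=9 take 9 → j++

i=1, j=3, merged so far=[4, 9]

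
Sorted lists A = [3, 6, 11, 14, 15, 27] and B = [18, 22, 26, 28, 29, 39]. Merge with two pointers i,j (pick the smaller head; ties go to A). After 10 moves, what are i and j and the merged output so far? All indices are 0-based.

i=0 j=0: A[i]=3<=B[j]=18 take 3, i++
i=1 j=0: A[i]=6<=B[j]=18 take 6, i++
i=2 j=0: A[i]=11<=B[j]=18 take 11, i++
i=3 j=0: A[i]=14<=B[j]=18 take 14, i++
i=4 j=0: A[i]=15<=B[j]=18 take 15, i++
i=5 j=0: A[i]=27>B[j]=18 take 18, j++
i=5 j=1: A[i]=27>B[j]=22 take 22, j++
i=5 j=2: A[i]=27>B[j]=26 take 26, j++
i=5 j=3: A[i]=27<=B[j]=28 take 27, i++
i=6 j=3: A done, take B[j]=28, j++

i=6, j=4, merged so far=[3, 6, 11, 14, 15, 18, 22, 26, 27, 28]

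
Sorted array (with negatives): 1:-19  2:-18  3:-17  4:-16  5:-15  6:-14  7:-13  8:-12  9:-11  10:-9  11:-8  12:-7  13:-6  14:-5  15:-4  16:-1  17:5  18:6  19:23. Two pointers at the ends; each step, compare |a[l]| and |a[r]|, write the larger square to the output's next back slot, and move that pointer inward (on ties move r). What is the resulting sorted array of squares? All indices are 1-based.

l=1 r=19: |-19|<=|23| out[19]=529, r--
l=1 r=18: |-19|>|6| out[18]=361, l++
l=2 r=18: |-18|>|6| out[17]=324, l++
l=3 r=18: |-17|>|6| out[16]=289, l++
l=4 r=18: |-16|>|6| out[15]=256, l++
l=5 r=18: |-15|>|6| out[14]=225, l++
l=6 r=18: |-14|>|6| out[13]=196, l++
l=7 r=18: |-13|>|6| out[12]=169, l++
l=8 r=18: |-12|>|6| out[11]=144, l++
l=9 r=18: |-11|>|6| out[10]=121, l++
l=10 r=18: |-9|>|6| out[9]=81, l++
l=11 r=18: |-8|>|6| out[8]=64, l++
l=12 r=18: |-7|>|6| out[7]=49, l++
l=13 r=18: |-6|<=|6| out[6]=36, r--
l=13 r=17: |-6|>|5| out[5]=36, l++
l=14 r=17: |-5|<=|5| out[4]=25, r--
l=14 r=16: |-5|>|-1| out[3]=25, l++
l=15 r=16: |-4|>|-1| out[2]=16, l++
l=16 r=16: |-1|<=|-1| out[1]=1, r--

[1, 16, 25, 25, 36, 36, 49, 64, 81, 121, 144, 169, 196, 225, 256, 289, 324, 361, 529]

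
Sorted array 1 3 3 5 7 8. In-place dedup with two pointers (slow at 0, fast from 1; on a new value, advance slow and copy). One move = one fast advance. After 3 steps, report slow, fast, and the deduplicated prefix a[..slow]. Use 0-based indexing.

(s=0,f=1) a[fast]=3≠a[slow]=1 write a[1]=3 → slow++,fast++
(s=1,f=2) a[fast]=3=a[slow] dup → fast++
(s=1,f=3) a[fast]=5≠a[slow]=3 write a[2]=5 → slow++,fast++

slow=2, fast=4, prefix=[1, 3, 5]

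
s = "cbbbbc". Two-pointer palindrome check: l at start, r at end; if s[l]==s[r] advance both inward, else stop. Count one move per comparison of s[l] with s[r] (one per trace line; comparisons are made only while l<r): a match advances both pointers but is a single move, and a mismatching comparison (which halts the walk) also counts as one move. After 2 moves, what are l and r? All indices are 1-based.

[1,6] 'c'=='c' → l++,r--
[2,5] 'b'=='b' → l++,r--

l=3, r=4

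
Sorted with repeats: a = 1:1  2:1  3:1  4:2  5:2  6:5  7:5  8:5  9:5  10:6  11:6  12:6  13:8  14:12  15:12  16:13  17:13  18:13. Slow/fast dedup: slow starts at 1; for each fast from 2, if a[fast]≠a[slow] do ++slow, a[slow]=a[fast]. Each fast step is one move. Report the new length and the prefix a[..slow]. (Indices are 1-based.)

length 7; prefix = [1, 2, 5, 6, 8, 12, 13]

(s=1,f=2) a[fast]=1=a[slow] dup → fast++
(s=1,f=3) a[fast]=1=a[slow] dup → fast++
(s=1,f=4) a[fast]=2≠a[slow]=1 write a[2]=2 → slow++,fast++
(s=2,f=5) a[fast]=2=a[slow] dup → fast++
(s=2,f=6) a[fast]=5≠a[slow]=2 write a[3]=5 → slow++,fast++
(s=3,f=7) a[fast]=5=a[slow] dup → fast++
(s=3,f=8) a[fast]=5=a[slow] dup → fast++
(s=3,f=9) a[fast]=5=a[slow] dup → fast++
(s=3,f=10) a[fast]=6≠a[slow]=5 write a[4]=6 → slow++,fast++
(s=4,f=11) a[fast]=6=a[slow] dup → fast++
(s=4,f=12) a[fast]=6=a[slow] dup → fast++
(s=4,f=13) a[fast]=8≠a[slow]=6 write a[5]=8 → slow++,fast++
(s=5,f=14) a[fast]=12≠a[slow]=8 write a[6]=12 → slow++,fast++
(s=6,f=15) a[fast]=12=a[slow] dup → fast++
(s=6,f=16) a[fast]=13≠a[slow]=12 write a[7]=13 → slow++,fast++
(s=7,f=17) a[fast]=13=a[slow] dup → fast++
(s=7,f=18) a[fast]=13=a[slow] dup → fast++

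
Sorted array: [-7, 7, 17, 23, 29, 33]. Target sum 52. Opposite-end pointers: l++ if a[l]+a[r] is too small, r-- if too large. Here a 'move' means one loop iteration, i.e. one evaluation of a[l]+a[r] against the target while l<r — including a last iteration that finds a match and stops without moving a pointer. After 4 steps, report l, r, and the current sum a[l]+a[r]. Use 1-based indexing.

[1,6] -7+33=26 <52 → l++
[2,6] 7+33=40 <52 → l++
[3,6] 17+33=50 <52 → l++
[4,6] 23+33=56 >52 → r--

l=4, r=5, sum=52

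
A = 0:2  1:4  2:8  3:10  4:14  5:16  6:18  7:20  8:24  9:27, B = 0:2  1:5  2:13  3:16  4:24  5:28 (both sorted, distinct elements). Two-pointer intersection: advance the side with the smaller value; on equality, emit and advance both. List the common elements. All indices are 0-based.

intersection = [2, 16, 24]

i=0 j=0: 2==2 emit, i++,j++
i=1 j=1: 4<5, i++
i=2 j=1: 8>5, j++
i=2 j=2: 8<13, i++
i=3 j=2: 10<13, i++
i=4 j=2: 14>13, j++
i=4 j=3: 14<16, i++
i=5 j=3: 16==16 emit, i++,j++
i=6 j=4: 18<24, i++
i=7 j=4: 20<24, i++
i=8 j=4: 24==24 emit, i++,j++
i=9 j=5: 27<28, i++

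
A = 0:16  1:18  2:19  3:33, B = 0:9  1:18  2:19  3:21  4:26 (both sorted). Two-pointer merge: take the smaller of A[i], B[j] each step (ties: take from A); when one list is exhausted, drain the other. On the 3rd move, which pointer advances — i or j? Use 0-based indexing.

i

i=0 j=0: A[i]=16>B[j]=9 take 9, j++
i=0 j=1: A[i]=16<=B[j]=18 take 16, i++
i=1 j=1: A[i]=18<=B[j]=18 take 18, i++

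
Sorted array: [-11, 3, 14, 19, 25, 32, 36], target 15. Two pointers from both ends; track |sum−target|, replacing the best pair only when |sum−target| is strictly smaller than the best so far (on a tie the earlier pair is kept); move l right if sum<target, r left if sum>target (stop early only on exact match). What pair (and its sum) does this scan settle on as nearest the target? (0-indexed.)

pair (-11, 25) with sum 14 (|Δ|=1)

[0,6] -11+36=25 d=10 * → r--
[0,5] -11+32=21 d=6 * → r--
[0,4] -11+25=14 d=1 * → l++
[1,4] 3+25=28 d=13 → r--
[1,3] 3+19=22 d=7 → r--
[1,2] 3+14=17 d=2 → r--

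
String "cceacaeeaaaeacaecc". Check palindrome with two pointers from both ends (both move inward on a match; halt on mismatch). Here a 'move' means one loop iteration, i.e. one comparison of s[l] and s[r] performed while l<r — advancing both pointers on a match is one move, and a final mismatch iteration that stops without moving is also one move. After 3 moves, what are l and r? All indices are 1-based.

l=4, r=15

[1,18] 'c'=='c' → l++,r--
[2,17] 'c'=='c' → l++,r--
[3,16] 'e'=='e' → l++,r--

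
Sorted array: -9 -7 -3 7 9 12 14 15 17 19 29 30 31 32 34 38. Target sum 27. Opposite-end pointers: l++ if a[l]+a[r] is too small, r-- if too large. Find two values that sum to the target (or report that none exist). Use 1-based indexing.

(-7, 34)

[1,16] -9+38=29 >27 → r--
[1,15] -9+34=25 <27 → l++
[2,15] -7+34=27 → found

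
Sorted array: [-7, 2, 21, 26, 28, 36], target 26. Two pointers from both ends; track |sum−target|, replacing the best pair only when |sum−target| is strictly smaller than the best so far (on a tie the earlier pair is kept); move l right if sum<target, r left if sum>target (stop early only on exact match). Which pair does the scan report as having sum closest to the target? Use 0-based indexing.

l=0 r=5: -7+36=29 d=3 *, r--
l=0 r=4: -7+28=21 d=5, l++
l=1 r=4: 2+28=30 d=4, r--
l=1 r=3: 2+26=28 d=2 *, r--
l=1 r=2: 2+21=23 d=3, l++

pair (2, 26) with sum 28 (|Δ|=2)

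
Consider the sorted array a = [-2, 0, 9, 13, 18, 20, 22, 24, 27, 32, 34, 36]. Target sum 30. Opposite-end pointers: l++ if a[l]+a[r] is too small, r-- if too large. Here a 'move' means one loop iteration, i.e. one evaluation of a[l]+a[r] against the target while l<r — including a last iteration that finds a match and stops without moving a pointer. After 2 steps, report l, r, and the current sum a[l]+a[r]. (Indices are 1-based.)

l=1, r=10, sum=30

l=1 r=12: -2+36=34 >30, r--
l=1 r=11: -2+34=32 >30, r--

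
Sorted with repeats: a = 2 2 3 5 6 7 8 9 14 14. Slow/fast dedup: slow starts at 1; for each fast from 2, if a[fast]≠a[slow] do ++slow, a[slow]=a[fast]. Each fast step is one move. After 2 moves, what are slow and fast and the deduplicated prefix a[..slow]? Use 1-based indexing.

slow=1 fast=2: a[fast]=2=a[slow] dup, fast++
slow=1 fast=3: a[fast]=3≠a[slow]=2 write a[2]=3, slow++,fast++

slow=2, fast=4, prefix=[2, 3]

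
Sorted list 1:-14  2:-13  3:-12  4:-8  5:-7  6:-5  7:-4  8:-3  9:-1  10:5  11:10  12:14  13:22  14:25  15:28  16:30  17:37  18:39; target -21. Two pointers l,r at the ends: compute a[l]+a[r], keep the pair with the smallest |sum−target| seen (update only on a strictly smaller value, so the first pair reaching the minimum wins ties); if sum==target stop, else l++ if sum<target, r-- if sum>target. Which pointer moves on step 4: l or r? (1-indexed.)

[1,18] -14+39=25 d=46 * → r--
[1,17] -14+37=23 d=44 * → r--
[1,16] -14+30=16 d=37 * → r--
[1,15] -14+28=14 d=35 * → r--

r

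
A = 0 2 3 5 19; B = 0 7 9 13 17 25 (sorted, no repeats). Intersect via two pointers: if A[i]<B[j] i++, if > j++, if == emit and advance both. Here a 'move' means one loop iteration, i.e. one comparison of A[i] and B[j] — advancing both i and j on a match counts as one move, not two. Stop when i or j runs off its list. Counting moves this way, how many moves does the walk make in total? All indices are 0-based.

i=0 j=0: 0==0 emit, i++,j++
i=1 j=1: 2<7, i++
i=2 j=1: 3<7, i++
i=3 j=1: 5<7, i++
i=4 j=1: 19>7, j++
i=4 j=2: 19>9, j++
i=4 j=3: 19>13, j++
i=4 j=4: 19>17, j++
i=4 j=5: 19<25, i++

9 moves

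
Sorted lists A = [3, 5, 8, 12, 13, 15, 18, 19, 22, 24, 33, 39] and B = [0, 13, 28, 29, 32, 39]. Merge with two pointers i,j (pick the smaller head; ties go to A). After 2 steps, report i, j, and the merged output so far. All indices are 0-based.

i=1, j=1, merged so far=[0, 3]

i=0 j=0: A[i]=3>B[j]=0 take 0, j++
i=0 j=1: A[i]=3<=B[j]=13 take 3, i++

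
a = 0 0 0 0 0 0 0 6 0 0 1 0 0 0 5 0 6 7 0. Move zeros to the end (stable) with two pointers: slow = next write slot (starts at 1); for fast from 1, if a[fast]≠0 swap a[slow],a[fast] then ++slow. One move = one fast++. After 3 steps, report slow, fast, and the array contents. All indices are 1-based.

slow=1 fast=1: a[fast]=0, fast++
slow=1 fast=2: a[fast]=0, fast++
slow=1 fast=3: a[fast]=0, fast++

slow=1, fast=4, a=[0, 0, 0, 0, 0, 0, 0, 6, 0, 0, 1, 0, 0, 0, 5, 0, 6, 7, 0]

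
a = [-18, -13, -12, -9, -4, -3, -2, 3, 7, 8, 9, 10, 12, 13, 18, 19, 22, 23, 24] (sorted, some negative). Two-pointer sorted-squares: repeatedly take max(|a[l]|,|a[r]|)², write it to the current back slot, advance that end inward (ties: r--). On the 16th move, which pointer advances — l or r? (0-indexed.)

l

l=0 r=18: |-18|<=|24| out[18]=576, r--
l=0 r=17: |-18|<=|23| out[17]=529, r--
l=0 r=16: |-18|<=|22| out[16]=484, r--
l=0 r=15: |-18|<=|19| out[15]=361, r--
l=0 r=14: |-18|<=|18| out[14]=324, r--
l=0 r=13: |-18|>|13| out[13]=324, l++
l=1 r=13: |-13|<=|13| out[12]=169, r--
l=1 r=12: |-13|>|12| out[11]=169, l++
l=2 r=12: |-12|<=|12| out[10]=144, r--
l=2 r=11: |-12|>|10| out[9]=144, l++
l=3 r=11: |-9|<=|10| out[8]=100, r--
l=3 r=10: |-9|<=|9| out[7]=81, r--
l=3 r=9: |-9|>|8| out[6]=81, l++
l=4 r=9: |-4|<=|8| out[5]=64, r--
l=4 r=8: |-4|<=|7| out[4]=49, r--
l=4 r=7: |-4|>|3| out[3]=16, l++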